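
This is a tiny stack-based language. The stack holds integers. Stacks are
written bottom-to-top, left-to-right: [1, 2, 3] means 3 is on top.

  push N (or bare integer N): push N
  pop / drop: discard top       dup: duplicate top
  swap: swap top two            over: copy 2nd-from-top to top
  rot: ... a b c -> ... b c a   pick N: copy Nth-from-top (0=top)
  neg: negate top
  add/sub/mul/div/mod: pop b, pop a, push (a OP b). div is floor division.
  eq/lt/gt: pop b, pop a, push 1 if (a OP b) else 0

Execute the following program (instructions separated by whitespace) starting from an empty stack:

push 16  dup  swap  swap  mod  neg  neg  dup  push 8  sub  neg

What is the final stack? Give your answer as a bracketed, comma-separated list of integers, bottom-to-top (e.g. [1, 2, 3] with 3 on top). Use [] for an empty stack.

After 'push 16': [16]
After 'dup': [16, 16]
After 'swap': [16, 16]
After 'swap': [16, 16]
After 'mod': [0]
After 'neg': [0]
After 'neg': [0]
After 'dup': [0, 0]
After 'push 8': [0, 0, 8]
After 'sub': [0, -8]
After 'neg': [0, 8]

Answer: [0, 8]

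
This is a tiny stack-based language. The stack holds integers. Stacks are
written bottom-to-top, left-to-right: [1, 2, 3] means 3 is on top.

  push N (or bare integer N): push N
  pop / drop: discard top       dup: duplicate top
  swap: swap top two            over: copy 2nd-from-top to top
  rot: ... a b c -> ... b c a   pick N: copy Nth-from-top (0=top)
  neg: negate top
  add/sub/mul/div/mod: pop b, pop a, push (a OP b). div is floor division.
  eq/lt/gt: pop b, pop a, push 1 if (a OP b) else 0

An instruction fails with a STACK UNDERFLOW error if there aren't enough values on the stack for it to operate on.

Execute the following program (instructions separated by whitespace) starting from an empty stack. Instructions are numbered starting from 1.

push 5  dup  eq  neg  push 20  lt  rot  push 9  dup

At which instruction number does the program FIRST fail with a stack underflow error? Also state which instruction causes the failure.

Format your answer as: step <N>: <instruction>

Answer: step 7: rot

Derivation:
Step 1 ('push 5'): stack = [5], depth = 1
Step 2 ('dup'): stack = [5, 5], depth = 2
Step 3 ('eq'): stack = [1], depth = 1
Step 4 ('neg'): stack = [-1], depth = 1
Step 5 ('push 20'): stack = [-1, 20], depth = 2
Step 6 ('lt'): stack = [1], depth = 1
Step 7 ('rot'): needs 3 value(s) but depth is 1 — STACK UNDERFLOW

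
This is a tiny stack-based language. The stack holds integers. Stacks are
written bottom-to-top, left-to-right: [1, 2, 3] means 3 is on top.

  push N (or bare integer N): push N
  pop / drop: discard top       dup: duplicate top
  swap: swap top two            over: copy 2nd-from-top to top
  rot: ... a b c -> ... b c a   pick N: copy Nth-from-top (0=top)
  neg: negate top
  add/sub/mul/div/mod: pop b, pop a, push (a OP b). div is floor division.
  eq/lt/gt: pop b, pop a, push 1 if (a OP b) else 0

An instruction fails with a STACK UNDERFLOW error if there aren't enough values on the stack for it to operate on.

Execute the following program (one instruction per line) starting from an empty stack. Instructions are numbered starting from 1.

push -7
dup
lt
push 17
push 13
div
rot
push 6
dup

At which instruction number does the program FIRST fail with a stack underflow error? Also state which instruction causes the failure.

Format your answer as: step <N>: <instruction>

Answer: step 7: rot

Derivation:
Step 1 ('push -7'): stack = [-7], depth = 1
Step 2 ('dup'): stack = [-7, -7], depth = 2
Step 3 ('lt'): stack = [0], depth = 1
Step 4 ('push 17'): stack = [0, 17], depth = 2
Step 5 ('push 13'): stack = [0, 17, 13], depth = 3
Step 6 ('div'): stack = [0, 1], depth = 2
Step 7 ('rot'): needs 3 value(s) but depth is 2 — STACK UNDERFLOW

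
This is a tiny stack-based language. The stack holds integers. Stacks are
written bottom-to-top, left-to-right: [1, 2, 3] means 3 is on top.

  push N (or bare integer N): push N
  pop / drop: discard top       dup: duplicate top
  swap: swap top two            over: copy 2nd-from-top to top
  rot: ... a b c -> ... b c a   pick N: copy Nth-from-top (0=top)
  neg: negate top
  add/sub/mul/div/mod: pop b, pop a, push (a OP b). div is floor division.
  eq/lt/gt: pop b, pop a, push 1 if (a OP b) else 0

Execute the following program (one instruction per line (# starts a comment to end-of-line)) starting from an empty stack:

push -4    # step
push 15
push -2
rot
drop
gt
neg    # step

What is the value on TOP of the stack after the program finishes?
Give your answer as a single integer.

After 'push -4': [-4]
After 'push 15': [-4, 15]
After 'push -2': [-4, 15, -2]
After 'rot': [15, -2, -4]
After 'drop': [15, -2]
After 'gt': [1]
After 'neg': [-1]

Answer: -1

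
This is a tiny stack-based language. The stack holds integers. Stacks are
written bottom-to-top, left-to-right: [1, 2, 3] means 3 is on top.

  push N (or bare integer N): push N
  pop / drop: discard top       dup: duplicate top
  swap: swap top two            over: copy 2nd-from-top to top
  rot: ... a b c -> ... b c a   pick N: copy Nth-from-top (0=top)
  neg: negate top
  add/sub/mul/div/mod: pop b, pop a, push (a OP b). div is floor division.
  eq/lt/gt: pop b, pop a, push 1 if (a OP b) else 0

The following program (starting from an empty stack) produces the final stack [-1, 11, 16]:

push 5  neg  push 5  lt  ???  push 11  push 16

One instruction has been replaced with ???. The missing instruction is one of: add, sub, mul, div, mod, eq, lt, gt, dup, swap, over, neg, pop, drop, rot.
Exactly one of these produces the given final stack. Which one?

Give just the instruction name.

Answer: neg

Derivation:
Stack before ???: [1]
Stack after ???:  [-1]
The instruction that transforms [1] -> [-1] is: neg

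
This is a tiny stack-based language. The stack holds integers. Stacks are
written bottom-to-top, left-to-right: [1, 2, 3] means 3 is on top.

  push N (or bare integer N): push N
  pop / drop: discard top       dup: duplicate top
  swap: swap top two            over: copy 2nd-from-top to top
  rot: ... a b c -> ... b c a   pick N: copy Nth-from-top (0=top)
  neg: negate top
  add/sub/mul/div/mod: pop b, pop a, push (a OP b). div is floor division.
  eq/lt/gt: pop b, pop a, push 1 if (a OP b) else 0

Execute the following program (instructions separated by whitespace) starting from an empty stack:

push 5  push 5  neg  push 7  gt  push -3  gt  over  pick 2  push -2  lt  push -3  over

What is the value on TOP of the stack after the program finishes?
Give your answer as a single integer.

After 'push 5': [5]
After 'push 5': [5, 5]
After 'neg': [5, -5]
After 'push 7': [5, -5, 7]
After 'gt': [5, 0]
After 'push -3': [5, 0, -3]
After 'gt': [5, 1]
After 'over': [5, 1, 5]
After 'pick 2': [5, 1, 5, 5]
After 'push -2': [5, 1, 5, 5, -2]
After 'lt': [5, 1, 5, 0]
After 'push -3': [5, 1, 5, 0, -3]
After 'over': [5, 1, 5, 0, -3, 0]

Answer: 0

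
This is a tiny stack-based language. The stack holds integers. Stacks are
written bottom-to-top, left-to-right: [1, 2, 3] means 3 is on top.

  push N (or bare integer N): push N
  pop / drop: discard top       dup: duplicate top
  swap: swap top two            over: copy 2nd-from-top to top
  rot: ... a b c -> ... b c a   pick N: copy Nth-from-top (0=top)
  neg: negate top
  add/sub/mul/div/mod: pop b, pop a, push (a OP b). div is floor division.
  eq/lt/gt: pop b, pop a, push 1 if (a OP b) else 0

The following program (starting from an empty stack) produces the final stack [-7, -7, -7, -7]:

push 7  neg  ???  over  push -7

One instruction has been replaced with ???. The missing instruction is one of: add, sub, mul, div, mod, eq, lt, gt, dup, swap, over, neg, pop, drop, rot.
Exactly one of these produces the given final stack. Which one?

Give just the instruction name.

Answer: dup

Derivation:
Stack before ???: [-7]
Stack after ???:  [-7, -7]
The instruction that transforms [-7] -> [-7, -7] is: dup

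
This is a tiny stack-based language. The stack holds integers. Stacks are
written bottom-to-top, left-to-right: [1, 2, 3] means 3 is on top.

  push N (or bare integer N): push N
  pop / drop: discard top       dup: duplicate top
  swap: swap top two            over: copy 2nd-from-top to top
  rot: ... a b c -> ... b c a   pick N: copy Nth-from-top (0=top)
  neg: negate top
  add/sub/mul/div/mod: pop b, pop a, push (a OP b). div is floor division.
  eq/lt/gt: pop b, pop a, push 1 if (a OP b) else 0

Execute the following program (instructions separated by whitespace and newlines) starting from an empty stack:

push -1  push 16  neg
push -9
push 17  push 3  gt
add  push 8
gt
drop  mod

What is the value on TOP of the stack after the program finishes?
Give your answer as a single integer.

Answer: -1

Derivation:
After 'push -1': [-1]
After 'push 16': [-1, 16]
After 'neg': [-1, -16]
After 'push -9': [-1, -16, -9]
After 'push 17': [-1, -16, -9, 17]
After 'push 3': [-1, -16, -9, 17, 3]
After 'gt': [-1, -16, -9, 1]
After 'add': [-1, -16, -8]
After 'push 8': [-1, -16, -8, 8]
After 'gt': [-1, -16, 0]
After 'drop': [-1, -16]
After 'mod': [-1]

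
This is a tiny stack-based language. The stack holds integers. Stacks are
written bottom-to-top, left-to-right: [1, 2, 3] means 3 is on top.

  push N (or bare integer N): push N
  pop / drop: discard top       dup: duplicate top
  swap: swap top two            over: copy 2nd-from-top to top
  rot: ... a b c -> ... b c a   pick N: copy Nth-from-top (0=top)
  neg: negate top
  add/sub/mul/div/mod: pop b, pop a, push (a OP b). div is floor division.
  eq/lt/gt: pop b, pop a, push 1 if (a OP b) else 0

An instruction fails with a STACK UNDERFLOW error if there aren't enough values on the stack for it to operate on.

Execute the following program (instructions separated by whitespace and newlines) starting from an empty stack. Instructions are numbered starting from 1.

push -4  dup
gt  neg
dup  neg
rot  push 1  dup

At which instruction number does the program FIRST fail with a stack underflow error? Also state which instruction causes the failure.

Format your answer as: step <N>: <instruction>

Step 1 ('push -4'): stack = [-4], depth = 1
Step 2 ('dup'): stack = [-4, -4], depth = 2
Step 3 ('gt'): stack = [0], depth = 1
Step 4 ('neg'): stack = [0], depth = 1
Step 5 ('dup'): stack = [0, 0], depth = 2
Step 6 ('neg'): stack = [0, 0], depth = 2
Step 7 ('rot'): needs 3 value(s) but depth is 2 — STACK UNDERFLOW

Answer: step 7: rot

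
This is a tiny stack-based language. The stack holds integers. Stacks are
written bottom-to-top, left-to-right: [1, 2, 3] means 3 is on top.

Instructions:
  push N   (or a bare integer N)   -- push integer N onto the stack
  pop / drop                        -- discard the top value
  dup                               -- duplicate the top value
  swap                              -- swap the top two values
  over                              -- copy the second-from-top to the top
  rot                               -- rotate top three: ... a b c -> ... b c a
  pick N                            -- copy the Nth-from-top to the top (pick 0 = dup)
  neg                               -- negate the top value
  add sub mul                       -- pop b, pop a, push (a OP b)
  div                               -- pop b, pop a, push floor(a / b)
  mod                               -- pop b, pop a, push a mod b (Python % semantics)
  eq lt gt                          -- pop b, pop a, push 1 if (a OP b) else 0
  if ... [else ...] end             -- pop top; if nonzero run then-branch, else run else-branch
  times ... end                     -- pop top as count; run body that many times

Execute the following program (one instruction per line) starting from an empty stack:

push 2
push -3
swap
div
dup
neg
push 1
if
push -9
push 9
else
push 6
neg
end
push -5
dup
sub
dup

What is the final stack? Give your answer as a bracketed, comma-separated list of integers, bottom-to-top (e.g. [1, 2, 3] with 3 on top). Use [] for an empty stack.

Answer: [-2, 2, -9, 9, 0, 0]

Derivation:
After 'push 2': [2]
After 'push -3': [2, -3]
After 'swap': [-3, 2]
After 'div': [-2]
After 'dup': [-2, -2]
After 'neg': [-2, 2]
After 'push 1': [-2, 2, 1]
After 'if': [-2, 2]
After 'push -9': [-2, 2, -9]
After 'push 9': [-2, 2, -9, 9]
After 'push -5': [-2, 2, -9, 9, -5]
After 'dup': [-2, 2, -9, 9, -5, -5]
After 'sub': [-2, 2, -9, 9, 0]
After 'dup': [-2, 2, -9, 9, 0, 0]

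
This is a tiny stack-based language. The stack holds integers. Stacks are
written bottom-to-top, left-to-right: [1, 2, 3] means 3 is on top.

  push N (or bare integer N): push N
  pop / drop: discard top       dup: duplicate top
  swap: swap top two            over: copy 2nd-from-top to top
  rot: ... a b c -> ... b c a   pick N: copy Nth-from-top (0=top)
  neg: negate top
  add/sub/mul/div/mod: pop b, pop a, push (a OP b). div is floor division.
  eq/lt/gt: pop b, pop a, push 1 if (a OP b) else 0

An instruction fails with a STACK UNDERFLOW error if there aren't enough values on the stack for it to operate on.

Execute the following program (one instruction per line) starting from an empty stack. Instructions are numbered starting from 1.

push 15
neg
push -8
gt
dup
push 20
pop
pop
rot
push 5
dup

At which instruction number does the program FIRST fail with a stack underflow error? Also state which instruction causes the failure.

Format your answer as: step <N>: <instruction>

Answer: step 9: rot

Derivation:
Step 1 ('push 15'): stack = [15], depth = 1
Step 2 ('neg'): stack = [-15], depth = 1
Step 3 ('push -8'): stack = [-15, -8], depth = 2
Step 4 ('gt'): stack = [0], depth = 1
Step 5 ('dup'): stack = [0, 0], depth = 2
Step 6 ('push 20'): stack = [0, 0, 20], depth = 3
Step 7 ('pop'): stack = [0, 0], depth = 2
Step 8 ('pop'): stack = [0], depth = 1
Step 9 ('rot'): needs 3 value(s) but depth is 1 — STACK UNDERFLOW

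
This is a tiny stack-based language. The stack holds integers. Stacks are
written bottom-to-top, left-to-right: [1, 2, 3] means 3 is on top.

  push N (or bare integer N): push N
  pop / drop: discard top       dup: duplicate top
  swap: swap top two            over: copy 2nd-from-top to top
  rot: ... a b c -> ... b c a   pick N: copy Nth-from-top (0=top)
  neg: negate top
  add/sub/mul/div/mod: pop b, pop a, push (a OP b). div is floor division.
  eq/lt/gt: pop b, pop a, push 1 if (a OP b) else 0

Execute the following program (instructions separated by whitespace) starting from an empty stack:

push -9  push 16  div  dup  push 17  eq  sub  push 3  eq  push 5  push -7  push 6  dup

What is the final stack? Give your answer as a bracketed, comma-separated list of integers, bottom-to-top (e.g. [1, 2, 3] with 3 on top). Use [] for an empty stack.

Answer: [0, 5, -7, 6, 6]

Derivation:
After 'push -9': [-9]
After 'push 16': [-9, 16]
After 'div': [-1]
After 'dup': [-1, -1]
After 'push 17': [-1, -1, 17]
After 'eq': [-1, 0]
After 'sub': [-1]
After 'push 3': [-1, 3]
After 'eq': [0]
After 'push 5': [0, 5]
After 'push -7': [0, 5, -7]
After 'push 6': [0, 5, -7, 6]
After 'dup': [0, 5, -7, 6, 6]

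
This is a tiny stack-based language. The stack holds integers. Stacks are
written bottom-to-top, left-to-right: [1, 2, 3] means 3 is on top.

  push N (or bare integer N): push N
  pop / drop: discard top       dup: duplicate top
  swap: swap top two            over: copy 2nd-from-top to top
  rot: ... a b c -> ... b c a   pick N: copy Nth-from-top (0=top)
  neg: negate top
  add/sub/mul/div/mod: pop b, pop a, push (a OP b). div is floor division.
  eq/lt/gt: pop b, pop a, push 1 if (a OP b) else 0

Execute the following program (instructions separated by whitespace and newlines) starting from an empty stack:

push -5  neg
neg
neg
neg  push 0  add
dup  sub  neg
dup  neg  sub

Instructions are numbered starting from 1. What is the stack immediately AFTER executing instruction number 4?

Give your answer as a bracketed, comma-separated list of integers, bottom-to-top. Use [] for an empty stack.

Answer: [5]

Derivation:
Step 1 ('push -5'): [-5]
Step 2 ('neg'): [5]
Step 3 ('neg'): [-5]
Step 4 ('neg'): [5]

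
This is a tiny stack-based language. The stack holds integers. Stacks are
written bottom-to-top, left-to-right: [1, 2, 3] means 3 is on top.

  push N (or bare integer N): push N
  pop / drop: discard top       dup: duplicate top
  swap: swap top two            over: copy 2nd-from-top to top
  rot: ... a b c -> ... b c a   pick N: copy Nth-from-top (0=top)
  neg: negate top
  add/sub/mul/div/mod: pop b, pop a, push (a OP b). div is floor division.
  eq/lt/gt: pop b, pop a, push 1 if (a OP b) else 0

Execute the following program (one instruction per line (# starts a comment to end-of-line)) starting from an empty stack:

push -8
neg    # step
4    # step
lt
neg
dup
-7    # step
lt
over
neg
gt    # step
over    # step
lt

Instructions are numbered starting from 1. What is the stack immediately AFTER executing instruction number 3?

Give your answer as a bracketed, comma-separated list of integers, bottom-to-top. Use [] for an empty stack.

Answer: [8, 4]

Derivation:
Step 1 ('push -8'): [-8]
Step 2 ('neg'): [8]
Step 3 ('4'): [8, 4]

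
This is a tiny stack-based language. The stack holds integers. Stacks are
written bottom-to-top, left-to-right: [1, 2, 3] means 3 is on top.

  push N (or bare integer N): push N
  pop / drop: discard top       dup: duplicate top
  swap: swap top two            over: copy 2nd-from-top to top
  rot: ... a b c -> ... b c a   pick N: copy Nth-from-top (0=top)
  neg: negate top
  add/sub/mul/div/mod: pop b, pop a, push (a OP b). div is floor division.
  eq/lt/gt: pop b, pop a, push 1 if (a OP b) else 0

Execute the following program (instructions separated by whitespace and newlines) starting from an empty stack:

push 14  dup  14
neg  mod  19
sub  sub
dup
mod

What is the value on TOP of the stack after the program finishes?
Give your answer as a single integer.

After 'push 14': [14]
After 'dup': [14, 14]
After 'push 14': [14, 14, 14]
After 'neg': [14, 14, -14]
After 'mod': [14, 0]
After 'push 19': [14, 0, 19]
After 'sub': [14, -19]
After 'sub': [33]
After 'dup': [33, 33]
After 'mod': [0]

Answer: 0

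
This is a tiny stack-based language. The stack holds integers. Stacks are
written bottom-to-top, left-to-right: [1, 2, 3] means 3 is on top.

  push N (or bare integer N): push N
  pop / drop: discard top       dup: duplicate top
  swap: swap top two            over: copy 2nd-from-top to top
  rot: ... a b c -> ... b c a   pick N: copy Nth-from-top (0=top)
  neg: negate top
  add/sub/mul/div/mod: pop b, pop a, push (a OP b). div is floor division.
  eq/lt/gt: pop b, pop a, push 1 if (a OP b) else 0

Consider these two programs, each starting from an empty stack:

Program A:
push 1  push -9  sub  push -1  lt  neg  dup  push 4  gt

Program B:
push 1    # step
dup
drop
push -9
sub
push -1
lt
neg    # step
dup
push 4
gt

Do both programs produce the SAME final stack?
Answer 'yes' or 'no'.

Answer: yes

Derivation:
Program A trace:
  After 'push 1': [1]
  After 'push -9': [1, -9]
  After 'sub': [10]
  After 'push -1': [10, -1]
  After 'lt': [0]
  After 'neg': [0]
  After 'dup': [0, 0]
  After 'push 4': [0, 0, 4]
  After 'gt': [0, 0]
Program A final stack: [0, 0]

Program B trace:
  After 'push 1': [1]
  After 'dup': [1, 1]
  After 'drop': [1]
  After 'push -9': [1, -9]
  After 'sub': [10]
  After 'push -1': [10, -1]
  After 'lt': [0]
  After 'neg': [0]
  After 'dup': [0, 0]
  After 'push 4': [0, 0, 4]
  After 'gt': [0, 0]
Program B final stack: [0, 0]
Same: yes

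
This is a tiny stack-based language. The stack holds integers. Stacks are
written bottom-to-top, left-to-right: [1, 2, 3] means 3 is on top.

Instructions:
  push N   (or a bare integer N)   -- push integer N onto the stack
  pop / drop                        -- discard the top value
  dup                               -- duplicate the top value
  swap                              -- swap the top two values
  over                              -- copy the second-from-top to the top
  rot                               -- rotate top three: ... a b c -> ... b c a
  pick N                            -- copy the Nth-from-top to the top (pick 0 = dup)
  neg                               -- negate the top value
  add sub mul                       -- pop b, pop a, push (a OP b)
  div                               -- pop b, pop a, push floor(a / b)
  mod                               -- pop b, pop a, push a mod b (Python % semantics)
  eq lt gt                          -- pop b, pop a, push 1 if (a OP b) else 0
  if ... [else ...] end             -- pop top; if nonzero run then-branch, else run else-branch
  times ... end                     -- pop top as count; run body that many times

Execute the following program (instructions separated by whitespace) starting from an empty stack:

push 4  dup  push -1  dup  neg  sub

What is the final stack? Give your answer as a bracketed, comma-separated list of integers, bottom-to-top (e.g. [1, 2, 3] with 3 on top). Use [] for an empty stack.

After 'push 4': [4]
After 'dup': [4, 4]
After 'push -1': [4, 4, -1]
After 'dup': [4, 4, -1, -1]
After 'neg': [4, 4, -1, 1]
After 'sub': [4, 4, -2]

Answer: [4, 4, -2]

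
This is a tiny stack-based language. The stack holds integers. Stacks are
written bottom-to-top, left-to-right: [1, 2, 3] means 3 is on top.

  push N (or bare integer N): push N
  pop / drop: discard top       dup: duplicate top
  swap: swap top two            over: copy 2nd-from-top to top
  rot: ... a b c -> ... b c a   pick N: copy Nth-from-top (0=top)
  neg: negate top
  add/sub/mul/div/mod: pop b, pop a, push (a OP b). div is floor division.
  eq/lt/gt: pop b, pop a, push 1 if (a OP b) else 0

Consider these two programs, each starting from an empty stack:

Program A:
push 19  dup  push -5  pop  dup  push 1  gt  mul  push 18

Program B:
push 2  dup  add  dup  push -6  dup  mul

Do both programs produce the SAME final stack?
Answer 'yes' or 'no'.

Program A trace:
  After 'push 19': [19]
  After 'dup': [19, 19]
  After 'push -5': [19, 19, -5]
  After 'pop': [19, 19]
  After 'dup': [19, 19, 19]
  After 'push 1': [19, 19, 19, 1]
  After 'gt': [19, 19, 1]
  After 'mul': [19, 19]
  After 'push 18': [19, 19, 18]
Program A final stack: [19, 19, 18]

Program B trace:
  After 'push 2': [2]
  After 'dup': [2, 2]
  After 'add': [4]
  After 'dup': [4, 4]
  After 'push -6': [4, 4, -6]
  After 'dup': [4, 4, -6, -6]
  After 'mul': [4, 4, 36]
Program B final stack: [4, 4, 36]
Same: no

Answer: no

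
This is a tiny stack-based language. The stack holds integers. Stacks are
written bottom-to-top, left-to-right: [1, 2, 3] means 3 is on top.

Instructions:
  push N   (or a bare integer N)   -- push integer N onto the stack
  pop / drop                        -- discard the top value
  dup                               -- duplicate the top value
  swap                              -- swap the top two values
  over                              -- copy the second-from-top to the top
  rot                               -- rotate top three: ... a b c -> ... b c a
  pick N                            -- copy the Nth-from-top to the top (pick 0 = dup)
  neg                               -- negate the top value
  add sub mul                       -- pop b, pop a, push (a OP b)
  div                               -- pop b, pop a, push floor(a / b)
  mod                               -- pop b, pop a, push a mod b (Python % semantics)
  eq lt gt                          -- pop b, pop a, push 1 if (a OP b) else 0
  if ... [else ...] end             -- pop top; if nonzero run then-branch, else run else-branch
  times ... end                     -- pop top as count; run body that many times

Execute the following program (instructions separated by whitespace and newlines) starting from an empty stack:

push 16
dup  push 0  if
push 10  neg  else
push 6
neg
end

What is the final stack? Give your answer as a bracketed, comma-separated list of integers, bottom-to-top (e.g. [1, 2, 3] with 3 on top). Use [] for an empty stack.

Answer: [16, 16, -6]

Derivation:
After 'push 16': [16]
After 'dup': [16, 16]
After 'push 0': [16, 16, 0]
After 'if': [16, 16]
After 'push 6': [16, 16, 6]
After 'neg': [16, 16, -6]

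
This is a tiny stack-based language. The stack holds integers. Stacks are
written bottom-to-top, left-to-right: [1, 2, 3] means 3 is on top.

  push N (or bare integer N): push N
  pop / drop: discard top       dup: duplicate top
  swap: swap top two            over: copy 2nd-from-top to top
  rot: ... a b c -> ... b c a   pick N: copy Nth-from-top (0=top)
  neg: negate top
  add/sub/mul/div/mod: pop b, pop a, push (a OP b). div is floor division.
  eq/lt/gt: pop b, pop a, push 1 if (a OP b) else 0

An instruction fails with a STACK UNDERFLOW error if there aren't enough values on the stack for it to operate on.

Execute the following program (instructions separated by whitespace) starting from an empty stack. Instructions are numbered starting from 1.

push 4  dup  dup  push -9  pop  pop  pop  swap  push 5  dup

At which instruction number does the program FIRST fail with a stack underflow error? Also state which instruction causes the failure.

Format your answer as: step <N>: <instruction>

Step 1 ('push 4'): stack = [4], depth = 1
Step 2 ('dup'): stack = [4, 4], depth = 2
Step 3 ('dup'): stack = [4, 4, 4], depth = 3
Step 4 ('push -9'): stack = [4, 4, 4, -9], depth = 4
Step 5 ('pop'): stack = [4, 4, 4], depth = 3
Step 6 ('pop'): stack = [4, 4], depth = 2
Step 7 ('pop'): stack = [4], depth = 1
Step 8 ('swap'): needs 2 value(s) but depth is 1 — STACK UNDERFLOW

Answer: step 8: swap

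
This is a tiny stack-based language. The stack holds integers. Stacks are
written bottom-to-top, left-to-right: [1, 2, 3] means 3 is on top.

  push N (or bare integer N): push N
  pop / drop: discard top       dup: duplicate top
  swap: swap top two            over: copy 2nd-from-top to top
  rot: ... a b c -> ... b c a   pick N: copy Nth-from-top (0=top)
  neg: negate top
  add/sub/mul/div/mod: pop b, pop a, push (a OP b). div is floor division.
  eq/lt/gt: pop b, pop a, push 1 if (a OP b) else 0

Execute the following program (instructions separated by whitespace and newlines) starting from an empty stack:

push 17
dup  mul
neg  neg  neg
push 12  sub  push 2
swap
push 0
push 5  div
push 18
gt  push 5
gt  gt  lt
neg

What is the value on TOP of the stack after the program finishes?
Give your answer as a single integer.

Answer: 0

Derivation:
After 'push 17': [17]
After 'dup': [17, 17]
After 'mul': [289]
After 'neg': [-289]
After 'neg': [289]
After 'neg': [-289]
After 'push 12': [-289, 12]
After 'sub': [-301]
After 'push 2': [-301, 2]
After 'swap': [2, -301]
After 'push 0': [2, -301, 0]
After 'push 5': [2, -301, 0, 5]
After 'div': [2, -301, 0]
After 'push 18': [2, -301, 0, 18]
After 'gt': [2, -301, 0]
After 'push 5': [2, -301, 0, 5]
After 'gt': [2, -301, 0]
After 'gt': [2, 0]
After 'lt': [0]
After 'neg': [0]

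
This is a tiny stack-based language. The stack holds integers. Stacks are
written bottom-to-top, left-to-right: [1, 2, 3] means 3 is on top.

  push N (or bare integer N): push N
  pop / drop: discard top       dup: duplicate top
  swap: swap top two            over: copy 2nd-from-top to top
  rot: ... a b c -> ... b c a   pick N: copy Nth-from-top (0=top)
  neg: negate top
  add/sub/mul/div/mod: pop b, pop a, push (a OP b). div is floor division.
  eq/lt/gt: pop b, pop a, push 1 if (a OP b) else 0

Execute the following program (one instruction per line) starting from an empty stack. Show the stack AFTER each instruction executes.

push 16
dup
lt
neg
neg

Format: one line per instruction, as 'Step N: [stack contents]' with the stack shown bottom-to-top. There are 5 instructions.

Step 1: [16]
Step 2: [16, 16]
Step 3: [0]
Step 4: [0]
Step 5: [0]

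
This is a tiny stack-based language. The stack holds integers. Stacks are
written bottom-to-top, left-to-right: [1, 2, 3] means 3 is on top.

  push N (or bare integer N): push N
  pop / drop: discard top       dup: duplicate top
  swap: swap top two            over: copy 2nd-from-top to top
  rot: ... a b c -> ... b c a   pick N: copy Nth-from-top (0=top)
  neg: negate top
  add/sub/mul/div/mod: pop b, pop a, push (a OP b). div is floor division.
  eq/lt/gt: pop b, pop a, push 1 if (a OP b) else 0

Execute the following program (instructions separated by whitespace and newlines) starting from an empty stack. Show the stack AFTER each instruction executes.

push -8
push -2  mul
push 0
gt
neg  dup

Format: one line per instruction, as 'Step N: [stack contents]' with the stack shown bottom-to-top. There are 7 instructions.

Step 1: [-8]
Step 2: [-8, -2]
Step 3: [16]
Step 4: [16, 0]
Step 5: [1]
Step 6: [-1]
Step 7: [-1, -1]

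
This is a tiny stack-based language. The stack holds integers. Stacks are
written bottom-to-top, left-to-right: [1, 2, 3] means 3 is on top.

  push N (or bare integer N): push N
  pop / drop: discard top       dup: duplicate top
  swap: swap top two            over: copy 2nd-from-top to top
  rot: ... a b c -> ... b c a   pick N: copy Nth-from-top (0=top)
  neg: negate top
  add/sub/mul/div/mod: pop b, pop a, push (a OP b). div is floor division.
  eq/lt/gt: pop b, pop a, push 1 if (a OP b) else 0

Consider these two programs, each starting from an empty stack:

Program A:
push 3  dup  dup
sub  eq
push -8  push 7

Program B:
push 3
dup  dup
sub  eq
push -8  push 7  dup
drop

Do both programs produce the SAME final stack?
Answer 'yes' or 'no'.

Program A trace:
  After 'push 3': [3]
  After 'dup': [3, 3]
  After 'dup': [3, 3, 3]
  After 'sub': [3, 0]
  After 'eq': [0]
  After 'push -8': [0, -8]
  After 'push 7': [0, -8, 7]
Program A final stack: [0, -8, 7]

Program B trace:
  After 'push 3': [3]
  After 'dup': [3, 3]
  After 'dup': [3, 3, 3]
  After 'sub': [3, 0]
  After 'eq': [0]
  After 'push -8': [0, -8]
  After 'push 7': [0, -8, 7]
  After 'dup': [0, -8, 7, 7]
  After 'drop': [0, -8, 7]
Program B final stack: [0, -8, 7]
Same: yes

Answer: yes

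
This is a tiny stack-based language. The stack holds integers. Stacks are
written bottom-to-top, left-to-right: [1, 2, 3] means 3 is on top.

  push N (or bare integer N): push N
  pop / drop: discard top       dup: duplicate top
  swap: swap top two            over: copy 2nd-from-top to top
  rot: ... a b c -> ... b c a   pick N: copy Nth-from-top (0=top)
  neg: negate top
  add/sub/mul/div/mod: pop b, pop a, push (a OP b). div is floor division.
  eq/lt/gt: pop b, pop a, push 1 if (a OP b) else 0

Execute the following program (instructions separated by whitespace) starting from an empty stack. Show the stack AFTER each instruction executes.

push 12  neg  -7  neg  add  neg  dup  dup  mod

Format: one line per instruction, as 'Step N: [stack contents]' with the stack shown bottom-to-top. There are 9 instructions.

Step 1: [12]
Step 2: [-12]
Step 3: [-12, -7]
Step 4: [-12, 7]
Step 5: [-5]
Step 6: [5]
Step 7: [5, 5]
Step 8: [5, 5, 5]
Step 9: [5, 0]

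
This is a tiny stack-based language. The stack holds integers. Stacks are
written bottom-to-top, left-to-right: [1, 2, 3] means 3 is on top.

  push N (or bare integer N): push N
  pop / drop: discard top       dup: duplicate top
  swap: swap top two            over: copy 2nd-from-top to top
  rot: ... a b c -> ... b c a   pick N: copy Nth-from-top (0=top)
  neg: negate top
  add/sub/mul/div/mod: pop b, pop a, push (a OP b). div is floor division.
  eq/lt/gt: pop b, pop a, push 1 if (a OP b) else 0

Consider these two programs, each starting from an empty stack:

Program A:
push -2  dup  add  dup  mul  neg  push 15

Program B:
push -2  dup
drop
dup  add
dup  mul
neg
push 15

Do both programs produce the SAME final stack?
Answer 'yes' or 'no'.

Answer: yes

Derivation:
Program A trace:
  After 'push -2': [-2]
  After 'dup': [-2, -2]
  After 'add': [-4]
  After 'dup': [-4, -4]
  After 'mul': [16]
  After 'neg': [-16]
  After 'push 15': [-16, 15]
Program A final stack: [-16, 15]

Program B trace:
  After 'push -2': [-2]
  After 'dup': [-2, -2]
  After 'drop': [-2]
  After 'dup': [-2, -2]
  After 'add': [-4]
  After 'dup': [-4, -4]
  After 'mul': [16]
  After 'neg': [-16]
  After 'push 15': [-16, 15]
Program B final stack: [-16, 15]
Same: yes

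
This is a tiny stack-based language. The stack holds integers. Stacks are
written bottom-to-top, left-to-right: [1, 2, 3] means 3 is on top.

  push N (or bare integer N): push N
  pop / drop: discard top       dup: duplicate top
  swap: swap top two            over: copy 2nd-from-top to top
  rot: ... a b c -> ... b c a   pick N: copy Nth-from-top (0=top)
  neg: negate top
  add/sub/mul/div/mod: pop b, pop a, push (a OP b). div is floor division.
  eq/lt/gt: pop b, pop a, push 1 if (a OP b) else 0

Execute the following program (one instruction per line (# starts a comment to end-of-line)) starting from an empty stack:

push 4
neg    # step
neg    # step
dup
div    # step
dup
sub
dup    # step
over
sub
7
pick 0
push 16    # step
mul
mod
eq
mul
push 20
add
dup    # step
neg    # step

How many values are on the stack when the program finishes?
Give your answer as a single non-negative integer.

After 'push 4': stack = [4] (depth 1)
After 'neg': stack = [-4] (depth 1)
After 'neg': stack = [4] (depth 1)
After 'dup': stack = [4, 4] (depth 2)
After 'div': stack = [1] (depth 1)
After 'dup': stack = [1, 1] (depth 2)
After 'sub': stack = [0] (depth 1)
After 'dup': stack = [0, 0] (depth 2)
After 'over': stack = [0, 0, 0] (depth 3)
After 'sub': stack = [0, 0] (depth 2)
  ...
After 'pick 0': stack = [0, 0, 7, 7] (depth 4)
After 'push 16': stack = [0, 0, 7, 7, 16] (depth 5)
After 'mul': stack = [0, 0, 7, 112] (depth 4)
After 'mod': stack = [0, 0, 7] (depth 3)
After 'eq': stack = [0, 0] (depth 2)
After 'mul': stack = [0] (depth 1)
After 'push 20': stack = [0, 20] (depth 2)
After 'add': stack = [20] (depth 1)
After 'dup': stack = [20, 20] (depth 2)
After 'neg': stack = [20, -20] (depth 2)

Answer: 2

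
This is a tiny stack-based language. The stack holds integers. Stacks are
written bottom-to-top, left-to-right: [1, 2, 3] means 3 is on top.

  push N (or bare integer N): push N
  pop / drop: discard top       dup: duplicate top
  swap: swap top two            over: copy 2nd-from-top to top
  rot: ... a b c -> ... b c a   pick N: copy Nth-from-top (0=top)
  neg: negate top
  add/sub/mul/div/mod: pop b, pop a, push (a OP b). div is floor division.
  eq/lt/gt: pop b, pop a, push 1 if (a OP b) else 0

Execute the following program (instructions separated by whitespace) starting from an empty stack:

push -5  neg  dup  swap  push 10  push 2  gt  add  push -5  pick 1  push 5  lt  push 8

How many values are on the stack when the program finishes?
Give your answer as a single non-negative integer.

Answer: 5

Derivation:
After 'push -5': stack = [-5] (depth 1)
After 'neg': stack = [5] (depth 1)
After 'dup': stack = [5, 5] (depth 2)
After 'swap': stack = [5, 5] (depth 2)
After 'push 10': stack = [5, 5, 10] (depth 3)
After 'push 2': stack = [5, 5, 10, 2] (depth 4)
After 'gt': stack = [5, 5, 1] (depth 3)
After 'add': stack = [5, 6] (depth 2)
After 'push -5': stack = [5, 6, -5] (depth 3)
After 'pick 1': stack = [5, 6, -5, 6] (depth 4)
After 'push 5': stack = [5, 6, -5, 6, 5] (depth 5)
After 'lt': stack = [5, 6, -5, 0] (depth 4)
After 'push 8': stack = [5, 6, -5, 0, 8] (depth 5)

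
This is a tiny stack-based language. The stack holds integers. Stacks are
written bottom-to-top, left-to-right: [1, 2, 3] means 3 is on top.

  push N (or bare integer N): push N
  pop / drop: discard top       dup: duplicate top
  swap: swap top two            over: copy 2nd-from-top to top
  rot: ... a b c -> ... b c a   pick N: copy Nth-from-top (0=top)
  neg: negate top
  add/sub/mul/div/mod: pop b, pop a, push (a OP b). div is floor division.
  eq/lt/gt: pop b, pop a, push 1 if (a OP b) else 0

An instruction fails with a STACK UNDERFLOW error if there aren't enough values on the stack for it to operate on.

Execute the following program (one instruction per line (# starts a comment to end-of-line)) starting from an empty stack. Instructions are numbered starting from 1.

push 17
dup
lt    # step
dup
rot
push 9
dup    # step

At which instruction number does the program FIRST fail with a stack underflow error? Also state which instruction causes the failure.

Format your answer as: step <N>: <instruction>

Answer: step 5: rot

Derivation:
Step 1 ('push 17'): stack = [17], depth = 1
Step 2 ('dup'): stack = [17, 17], depth = 2
Step 3 ('lt'): stack = [0], depth = 1
Step 4 ('dup'): stack = [0, 0], depth = 2
Step 5 ('rot'): needs 3 value(s) but depth is 2 — STACK UNDERFLOW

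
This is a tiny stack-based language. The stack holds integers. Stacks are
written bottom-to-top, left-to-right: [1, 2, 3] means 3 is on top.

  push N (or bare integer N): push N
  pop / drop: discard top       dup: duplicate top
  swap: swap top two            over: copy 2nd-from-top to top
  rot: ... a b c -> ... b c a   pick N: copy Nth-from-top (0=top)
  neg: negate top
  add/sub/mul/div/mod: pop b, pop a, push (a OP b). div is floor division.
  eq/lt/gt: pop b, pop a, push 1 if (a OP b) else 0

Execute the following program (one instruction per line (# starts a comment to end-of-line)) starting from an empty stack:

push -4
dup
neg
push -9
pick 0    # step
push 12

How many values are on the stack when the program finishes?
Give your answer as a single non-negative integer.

Answer: 5

Derivation:
After 'push -4': stack = [-4] (depth 1)
After 'dup': stack = [-4, -4] (depth 2)
After 'neg': stack = [-4, 4] (depth 2)
After 'push -9': stack = [-4, 4, -9] (depth 3)
After 'pick 0': stack = [-4, 4, -9, -9] (depth 4)
After 'push 12': stack = [-4, 4, -9, -9, 12] (depth 5)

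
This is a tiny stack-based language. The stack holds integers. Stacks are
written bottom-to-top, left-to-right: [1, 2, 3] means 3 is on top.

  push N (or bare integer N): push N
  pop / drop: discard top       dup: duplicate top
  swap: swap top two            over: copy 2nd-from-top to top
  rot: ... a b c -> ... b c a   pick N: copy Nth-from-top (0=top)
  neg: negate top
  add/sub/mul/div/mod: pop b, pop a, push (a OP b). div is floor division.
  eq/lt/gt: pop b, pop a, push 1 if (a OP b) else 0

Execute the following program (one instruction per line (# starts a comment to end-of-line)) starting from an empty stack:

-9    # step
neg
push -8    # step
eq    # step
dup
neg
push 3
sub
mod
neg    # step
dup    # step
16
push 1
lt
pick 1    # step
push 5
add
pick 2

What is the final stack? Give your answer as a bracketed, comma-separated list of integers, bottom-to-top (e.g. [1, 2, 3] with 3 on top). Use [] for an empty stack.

Answer: [0, 0, 0, 5, 0]

Derivation:
After 'push -9': [-9]
After 'neg': [9]
After 'push -8': [9, -8]
After 'eq': [0]
After 'dup': [0, 0]
After 'neg': [0, 0]
After 'push 3': [0, 0, 3]
After 'sub': [0, -3]
After 'mod': [0]
After 'neg': [0]
After 'dup': [0, 0]
After 'push 16': [0, 0, 16]
After 'push 1': [0, 0, 16, 1]
After 'lt': [0, 0, 0]
After 'pick 1': [0, 0, 0, 0]
After 'push 5': [0, 0, 0, 0, 5]
After 'add': [0, 0, 0, 5]
After 'pick 2': [0, 0, 0, 5, 0]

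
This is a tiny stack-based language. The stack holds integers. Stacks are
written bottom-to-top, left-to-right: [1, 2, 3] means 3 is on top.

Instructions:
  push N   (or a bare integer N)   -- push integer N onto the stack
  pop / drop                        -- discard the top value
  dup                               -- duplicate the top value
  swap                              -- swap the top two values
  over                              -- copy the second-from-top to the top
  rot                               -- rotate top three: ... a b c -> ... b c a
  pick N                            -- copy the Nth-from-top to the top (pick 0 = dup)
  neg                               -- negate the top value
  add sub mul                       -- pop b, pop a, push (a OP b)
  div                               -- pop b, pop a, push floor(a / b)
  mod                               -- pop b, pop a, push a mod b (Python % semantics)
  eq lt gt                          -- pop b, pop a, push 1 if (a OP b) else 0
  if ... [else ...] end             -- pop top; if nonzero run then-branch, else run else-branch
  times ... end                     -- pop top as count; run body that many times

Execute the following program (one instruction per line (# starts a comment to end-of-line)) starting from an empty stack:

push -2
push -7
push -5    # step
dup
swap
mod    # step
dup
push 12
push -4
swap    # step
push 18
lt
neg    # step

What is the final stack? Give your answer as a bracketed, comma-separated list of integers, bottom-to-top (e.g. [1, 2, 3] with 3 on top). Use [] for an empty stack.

After 'push -2': [-2]
After 'push -7': [-2, -7]
After 'push -5': [-2, -7, -5]
After 'dup': [-2, -7, -5, -5]
After 'swap': [-2, -7, -5, -5]
After 'mod': [-2, -7, 0]
After 'dup': [-2, -7, 0, 0]
After 'push 12': [-2, -7, 0, 0, 12]
After 'push -4': [-2, -7, 0, 0, 12, -4]
After 'swap': [-2, -7, 0, 0, -4, 12]
After 'push 18': [-2, -7, 0, 0, -4, 12, 18]
After 'lt': [-2, -7, 0, 0, -4, 1]
After 'neg': [-2, -7, 0, 0, -4, -1]

Answer: [-2, -7, 0, 0, -4, -1]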